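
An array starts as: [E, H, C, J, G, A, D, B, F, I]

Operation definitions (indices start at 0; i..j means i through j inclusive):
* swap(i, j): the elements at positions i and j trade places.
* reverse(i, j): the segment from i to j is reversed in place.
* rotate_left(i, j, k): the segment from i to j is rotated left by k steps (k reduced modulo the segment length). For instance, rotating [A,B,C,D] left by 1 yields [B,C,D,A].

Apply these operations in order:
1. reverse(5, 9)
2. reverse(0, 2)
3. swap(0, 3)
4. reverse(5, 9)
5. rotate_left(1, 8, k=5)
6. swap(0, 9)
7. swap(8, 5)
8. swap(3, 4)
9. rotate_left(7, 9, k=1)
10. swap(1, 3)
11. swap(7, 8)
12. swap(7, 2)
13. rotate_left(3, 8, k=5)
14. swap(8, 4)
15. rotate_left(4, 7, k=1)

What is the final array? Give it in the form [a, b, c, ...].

Answer: [I, H, J, E, F, A, C, B, D, G]

Derivation:
After 1 (reverse(5, 9)): [E, H, C, J, G, I, F, B, D, A]
After 2 (reverse(0, 2)): [C, H, E, J, G, I, F, B, D, A]
After 3 (swap(0, 3)): [J, H, E, C, G, I, F, B, D, A]
After 4 (reverse(5, 9)): [J, H, E, C, G, A, D, B, F, I]
After 5 (rotate_left(1, 8, k=5)): [J, D, B, F, H, E, C, G, A, I]
After 6 (swap(0, 9)): [I, D, B, F, H, E, C, G, A, J]
After 7 (swap(8, 5)): [I, D, B, F, H, A, C, G, E, J]
After 8 (swap(3, 4)): [I, D, B, H, F, A, C, G, E, J]
After 9 (rotate_left(7, 9, k=1)): [I, D, B, H, F, A, C, E, J, G]
After 10 (swap(1, 3)): [I, H, B, D, F, A, C, E, J, G]
After 11 (swap(7, 8)): [I, H, B, D, F, A, C, J, E, G]
After 12 (swap(7, 2)): [I, H, J, D, F, A, C, B, E, G]
After 13 (rotate_left(3, 8, k=5)): [I, H, J, E, D, F, A, C, B, G]
After 14 (swap(8, 4)): [I, H, J, E, B, F, A, C, D, G]
After 15 (rotate_left(4, 7, k=1)): [I, H, J, E, F, A, C, B, D, G]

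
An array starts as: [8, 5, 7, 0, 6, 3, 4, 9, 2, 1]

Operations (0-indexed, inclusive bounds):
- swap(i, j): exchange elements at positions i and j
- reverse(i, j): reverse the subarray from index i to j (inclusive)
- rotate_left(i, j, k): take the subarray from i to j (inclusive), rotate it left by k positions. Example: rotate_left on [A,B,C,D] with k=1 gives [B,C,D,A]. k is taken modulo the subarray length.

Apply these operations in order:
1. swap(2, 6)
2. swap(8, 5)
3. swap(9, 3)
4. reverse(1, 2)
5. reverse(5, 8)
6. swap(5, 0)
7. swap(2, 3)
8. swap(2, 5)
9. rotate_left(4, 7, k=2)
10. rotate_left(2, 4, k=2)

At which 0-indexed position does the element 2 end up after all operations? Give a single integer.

After 1 (swap(2, 6)): [8, 5, 4, 0, 6, 3, 7, 9, 2, 1]
After 2 (swap(8, 5)): [8, 5, 4, 0, 6, 2, 7, 9, 3, 1]
After 3 (swap(9, 3)): [8, 5, 4, 1, 6, 2, 7, 9, 3, 0]
After 4 (reverse(1, 2)): [8, 4, 5, 1, 6, 2, 7, 9, 3, 0]
After 5 (reverse(5, 8)): [8, 4, 5, 1, 6, 3, 9, 7, 2, 0]
After 6 (swap(5, 0)): [3, 4, 5, 1, 6, 8, 9, 7, 2, 0]
After 7 (swap(2, 3)): [3, 4, 1, 5, 6, 8, 9, 7, 2, 0]
After 8 (swap(2, 5)): [3, 4, 8, 5, 6, 1, 9, 7, 2, 0]
After 9 (rotate_left(4, 7, k=2)): [3, 4, 8, 5, 9, 7, 6, 1, 2, 0]
After 10 (rotate_left(2, 4, k=2)): [3, 4, 9, 8, 5, 7, 6, 1, 2, 0]

Answer: 8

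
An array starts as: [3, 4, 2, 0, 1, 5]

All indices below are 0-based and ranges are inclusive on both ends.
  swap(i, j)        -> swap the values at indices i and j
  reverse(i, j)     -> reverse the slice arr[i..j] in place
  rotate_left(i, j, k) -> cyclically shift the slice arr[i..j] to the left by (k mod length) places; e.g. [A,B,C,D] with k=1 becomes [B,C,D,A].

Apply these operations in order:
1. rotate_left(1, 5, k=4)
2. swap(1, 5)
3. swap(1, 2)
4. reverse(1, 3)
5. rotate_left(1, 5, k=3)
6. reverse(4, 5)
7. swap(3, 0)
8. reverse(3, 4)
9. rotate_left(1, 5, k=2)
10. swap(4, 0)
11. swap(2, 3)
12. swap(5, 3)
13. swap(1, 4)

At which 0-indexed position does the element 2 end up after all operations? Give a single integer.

Answer: 1

Derivation:
After 1 (rotate_left(1, 5, k=4)): [3, 5, 4, 2, 0, 1]
After 2 (swap(1, 5)): [3, 1, 4, 2, 0, 5]
After 3 (swap(1, 2)): [3, 4, 1, 2, 0, 5]
After 4 (reverse(1, 3)): [3, 2, 1, 4, 0, 5]
After 5 (rotate_left(1, 5, k=3)): [3, 0, 5, 2, 1, 4]
After 6 (reverse(4, 5)): [3, 0, 5, 2, 4, 1]
After 7 (swap(3, 0)): [2, 0, 5, 3, 4, 1]
After 8 (reverse(3, 4)): [2, 0, 5, 4, 3, 1]
After 9 (rotate_left(1, 5, k=2)): [2, 4, 3, 1, 0, 5]
After 10 (swap(4, 0)): [0, 4, 3, 1, 2, 5]
After 11 (swap(2, 3)): [0, 4, 1, 3, 2, 5]
After 12 (swap(5, 3)): [0, 4, 1, 5, 2, 3]
After 13 (swap(1, 4)): [0, 2, 1, 5, 4, 3]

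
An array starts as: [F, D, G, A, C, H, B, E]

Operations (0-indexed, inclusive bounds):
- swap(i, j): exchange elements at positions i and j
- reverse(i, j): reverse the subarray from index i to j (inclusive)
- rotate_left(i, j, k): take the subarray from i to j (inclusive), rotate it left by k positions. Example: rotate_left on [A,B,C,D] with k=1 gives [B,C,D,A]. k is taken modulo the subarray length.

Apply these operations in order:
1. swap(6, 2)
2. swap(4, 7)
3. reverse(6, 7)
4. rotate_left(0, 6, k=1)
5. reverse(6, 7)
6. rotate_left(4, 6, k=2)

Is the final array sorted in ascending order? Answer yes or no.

Answer: no

Derivation:
After 1 (swap(6, 2)): [F, D, B, A, C, H, G, E]
After 2 (swap(4, 7)): [F, D, B, A, E, H, G, C]
After 3 (reverse(6, 7)): [F, D, B, A, E, H, C, G]
After 4 (rotate_left(0, 6, k=1)): [D, B, A, E, H, C, F, G]
After 5 (reverse(6, 7)): [D, B, A, E, H, C, G, F]
After 6 (rotate_left(4, 6, k=2)): [D, B, A, E, G, H, C, F]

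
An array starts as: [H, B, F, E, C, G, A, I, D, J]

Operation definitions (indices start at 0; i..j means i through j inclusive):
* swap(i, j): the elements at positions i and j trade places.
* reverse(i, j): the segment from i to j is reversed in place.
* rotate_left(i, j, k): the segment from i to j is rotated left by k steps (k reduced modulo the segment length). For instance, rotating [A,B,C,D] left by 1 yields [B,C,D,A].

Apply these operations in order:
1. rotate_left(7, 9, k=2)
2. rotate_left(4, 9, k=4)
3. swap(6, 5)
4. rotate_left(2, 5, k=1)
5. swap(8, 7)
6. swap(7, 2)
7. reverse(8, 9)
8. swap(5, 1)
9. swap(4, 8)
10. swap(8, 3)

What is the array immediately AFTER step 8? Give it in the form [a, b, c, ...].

After 1 (rotate_left(7, 9, k=2)): [H, B, F, E, C, G, A, J, I, D]
After 2 (rotate_left(4, 9, k=4)): [H, B, F, E, I, D, C, G, A, J]
After 3 (swap(6, 5)): [H, B, F, E, I, C, D, G, A, J]
After 4 (rotate_left(2, 5, k=1)): [H, B, E, I, C, F, D, G, A, J]
After 5 (swap(8, 7)): [H, B, E, I, C, F, D, A, G, J]
After 6 (swap(7, 2)): [H, B, A, I, C, F, D, E, G, J]
After 7 (reverse(8, 9)): [H, B, A, I, C, F, D, E, J, G]
After 8 (swap(5, 1)): [H, F, A, I, C, B, D, E, J, G]

Answer: [H, F, A, I, C, B, D, E, J, G]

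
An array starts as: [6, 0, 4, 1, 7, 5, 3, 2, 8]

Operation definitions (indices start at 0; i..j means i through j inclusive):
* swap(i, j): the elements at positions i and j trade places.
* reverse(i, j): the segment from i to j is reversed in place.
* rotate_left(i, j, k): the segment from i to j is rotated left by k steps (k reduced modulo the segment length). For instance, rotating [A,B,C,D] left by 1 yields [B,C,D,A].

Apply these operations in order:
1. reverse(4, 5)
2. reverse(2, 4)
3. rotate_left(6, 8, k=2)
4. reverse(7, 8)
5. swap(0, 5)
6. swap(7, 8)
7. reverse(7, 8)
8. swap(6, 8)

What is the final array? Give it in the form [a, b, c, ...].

Answer: [7, 0, 5, 1, 4, 6, 3, 2, 8]

Derivation:
After 1 (reverse(4, 5)): [6, 0, 4, 1, 5, 7, 3, 2, 8]
After 2 (reverse(2, 4)): [6, 0, 5, 1, 4, 7, 3, 2, 8]
After 3 (rotate_left(6, 8, k=2)): [6, 0, 5, 1, 4, 7, 8, 3, 2]
After 4 (reverse(7, 8)): [6, 0, 5, 1, 4, 7, 8, 2, 3]
After 5 (swap(0, 5)): [7, 0, 5, 1, 4, 6, 8, 2, 3]
After 6 (swap(7, 8)): [7, 0, 5, 1, 4, 6, 8, 3, 2]
After 7 (reverse(7, 8)): [7, 0, 5, 1, 4, 6, 8, 2, 3]
After 8 (swap(6, 8)): [7, 0, 5, 1, 4, 6, 3, 2, 8]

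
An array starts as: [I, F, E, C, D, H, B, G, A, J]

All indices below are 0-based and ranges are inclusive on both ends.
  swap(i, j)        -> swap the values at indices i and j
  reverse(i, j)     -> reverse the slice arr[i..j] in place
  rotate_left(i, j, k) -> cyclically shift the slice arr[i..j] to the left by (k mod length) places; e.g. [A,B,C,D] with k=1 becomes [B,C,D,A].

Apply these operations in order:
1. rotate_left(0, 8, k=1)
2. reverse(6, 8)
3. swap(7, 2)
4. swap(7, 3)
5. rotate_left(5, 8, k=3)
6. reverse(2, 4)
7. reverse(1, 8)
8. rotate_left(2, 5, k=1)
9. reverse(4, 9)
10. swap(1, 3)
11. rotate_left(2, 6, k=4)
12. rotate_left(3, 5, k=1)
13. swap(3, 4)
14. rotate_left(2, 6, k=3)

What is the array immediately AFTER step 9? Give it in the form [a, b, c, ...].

Answer: [F, D, B, G, J, E, H, C, I, A]

Derivation:
After 1 (rotate_left(0, 8, k=1)): [F, E, C, D, H, B, G, A, I, J]
After 2 (reverse(6, 8)): [F, E, C, D, H, B, I, A, G, J]
After 3 (swap(7, 2)): [F, E, A, D, H, B, I, C, G, J]
After 4 (swap(7, 3)): [F, E, A, C, H, B, I, D, G, J]
After 5 (rotate_left(5, 8, k=3)): [F, E, A, C, H, G, B, I, D, J]
After 6 (reverse(2, 4)): [F, E, H, C, A, G, B, I, D, J]
After 7 (reverse(1, 8)): [F, D, I, B, G, A, C, H, E, J]
After 8 (rotate_left(2, 5, k=1)): [F, D, B, G, A, I, C, H, E, J]
After 9 (reverse(4, 9)): [F, D, B, G, J, E, H, C, I, A]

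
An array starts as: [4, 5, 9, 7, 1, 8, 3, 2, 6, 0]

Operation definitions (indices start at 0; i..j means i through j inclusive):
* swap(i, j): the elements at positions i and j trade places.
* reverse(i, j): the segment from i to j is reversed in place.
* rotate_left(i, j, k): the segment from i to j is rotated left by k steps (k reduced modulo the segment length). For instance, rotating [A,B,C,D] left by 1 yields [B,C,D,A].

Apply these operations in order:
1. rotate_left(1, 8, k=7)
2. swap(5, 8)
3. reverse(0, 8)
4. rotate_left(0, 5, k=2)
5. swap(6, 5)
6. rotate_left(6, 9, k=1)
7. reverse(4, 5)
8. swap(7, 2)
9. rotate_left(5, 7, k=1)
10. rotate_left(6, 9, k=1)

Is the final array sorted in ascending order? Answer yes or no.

Answer: no

Derivation:
After 1 (rotate_left(1, 8, k=7)): [4, 6, 5, 9, 7, 1, 8, 3, 2, 0]
After 2 (swap(5, 8)): [4, 6, 5, 9, 7, 2, 8, 3, 1, 0]
After 3 (reverse(0, 8)): [1, 3, 8, 2, 7, 9, 5, 6, 4, 0]
After 4 (rotate_left(0, 5, k=2)): [8, 2, 7, 9, 1, 3, 5, 6, 4, 0]
After 5 (swap(6, 5)): [8, 2, 7, 9, 1, 5, 3, 6, 4, 0]
After 6 (rotate_left(6, 9, k=1)): [8, 2, 7, 9, 1, 5, 6, 4, 0, 3]
After 7 (reverse(4, 5)): [8, 2, 7, 9, 5, 1, 6, 4, 0, 3]
After 8 (swap(7, 2)): [8, 2, 4, 9, 5, 1, 6, 7, 0, 3]
After 9 (rotate_left(5, 7, k=1)): [8, 2, 4, 9, 5, 6, 7, 1, 0, 3]
After 10 (rotate_left(6, 9, k=1)): [8, 2, 4, 9, 5, 6, 1, 0, 3, 7]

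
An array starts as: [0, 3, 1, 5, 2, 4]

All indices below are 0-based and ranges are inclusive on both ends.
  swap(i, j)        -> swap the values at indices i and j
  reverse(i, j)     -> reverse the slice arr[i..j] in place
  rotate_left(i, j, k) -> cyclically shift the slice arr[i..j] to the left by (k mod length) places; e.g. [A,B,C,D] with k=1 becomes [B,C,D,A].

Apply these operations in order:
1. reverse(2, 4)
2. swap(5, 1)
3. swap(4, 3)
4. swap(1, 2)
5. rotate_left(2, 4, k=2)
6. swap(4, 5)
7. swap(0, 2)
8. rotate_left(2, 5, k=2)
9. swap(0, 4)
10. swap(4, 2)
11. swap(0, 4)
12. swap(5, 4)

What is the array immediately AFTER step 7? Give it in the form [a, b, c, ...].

Answer: [5, 2, 0, 4, 3, 1]

Derivation:
After 1 (reverse(2, 4)): [0, 3, 2, 5, 1, 4]
After 2 (swap(5, 1)): [0, 4, 2, 5, 1, 3]
After 3 (swap(4, 3)): [0, 4, 2, 1, 5, 3]
After 4 (swap(1, 2)): [0, 2, 4, 1, 5, 3]
After 5 (rotate_left(2, 4, k=2)): [0, 2, 5, 4, 1, 3]
After 6 (swap(4, 5)): [0, 2, 5, 4, 3, 1]
After 7 (swap(0, 2)): [5, 2, 0, 4, 3, 1]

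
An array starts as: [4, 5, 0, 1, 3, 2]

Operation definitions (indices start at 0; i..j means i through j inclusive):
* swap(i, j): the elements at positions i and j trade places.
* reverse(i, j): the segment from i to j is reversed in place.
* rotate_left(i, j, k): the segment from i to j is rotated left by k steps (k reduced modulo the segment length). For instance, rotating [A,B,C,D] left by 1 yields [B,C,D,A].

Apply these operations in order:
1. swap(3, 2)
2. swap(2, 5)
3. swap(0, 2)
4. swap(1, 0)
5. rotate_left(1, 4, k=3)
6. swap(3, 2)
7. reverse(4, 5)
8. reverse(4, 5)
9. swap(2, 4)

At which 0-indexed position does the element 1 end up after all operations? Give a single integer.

After 1 (swap(3, 2)): [4, 5, 1, 0, 3, 2]
After 2 (swap(2, 5)): [4, 5, 2, 0, 3, 1]
After 3 (swap(0, 2)): [2, 5, 4, 0, 3, 1]
After 4 (swap(1, 0)): [5, 2, 4, 0, 3, 1]
After 5 (rotate_left(1, 4, k=3)): [5, 3, 2, 4, 0, 1]
After 6 (swap(3, 2)): [5, 3, 4, 2, 0, 1]
After 7 (reverse(4, 5)): [5, 3, 4, 2, 1, 0]
After 8 (reverse(4, 5)): [5, 3, 4, 2, 0, 1]
After 9 (swap(2, 4)): [5, 3, 0, 2, 4, 1]

Answer: 5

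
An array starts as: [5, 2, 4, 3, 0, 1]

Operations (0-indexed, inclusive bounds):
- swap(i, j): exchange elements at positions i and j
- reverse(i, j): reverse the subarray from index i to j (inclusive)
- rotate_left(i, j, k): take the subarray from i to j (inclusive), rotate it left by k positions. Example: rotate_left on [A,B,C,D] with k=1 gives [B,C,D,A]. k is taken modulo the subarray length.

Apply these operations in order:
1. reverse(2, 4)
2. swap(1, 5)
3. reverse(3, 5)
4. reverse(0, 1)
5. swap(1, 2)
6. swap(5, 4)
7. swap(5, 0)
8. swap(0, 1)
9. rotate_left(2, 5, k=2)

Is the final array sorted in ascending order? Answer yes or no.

Answer: no

Derivation:
After 1 (reverse(2, 4)): [5, 2, 0, 3, 4, 1]
After 2 (swap(1, 5)): [5, 1, 0, 3, 4, 2]
After 3 (reverse(3, 5)): [5, 1, 0, 2, 4, 3]
After 4 (reverse(0, 1)): [1, 5, 0, 2, 4, 3]
After 5 (swap(1, 2)): [1, 0, 5, 2, 4, 3]
After 6 (swap(5, 4)): [1, 0, 5, 2, 3, 4]
After 7 (swap(5, 0)): [4, 0, 5, 2, 3, 1]
After 8 (swap(0, 1)): [0, 4, 5, 2, 3, 1]
After 9 (rotate_left(2, 5, k=2)): [0, 4, 3, 1, 5, 2]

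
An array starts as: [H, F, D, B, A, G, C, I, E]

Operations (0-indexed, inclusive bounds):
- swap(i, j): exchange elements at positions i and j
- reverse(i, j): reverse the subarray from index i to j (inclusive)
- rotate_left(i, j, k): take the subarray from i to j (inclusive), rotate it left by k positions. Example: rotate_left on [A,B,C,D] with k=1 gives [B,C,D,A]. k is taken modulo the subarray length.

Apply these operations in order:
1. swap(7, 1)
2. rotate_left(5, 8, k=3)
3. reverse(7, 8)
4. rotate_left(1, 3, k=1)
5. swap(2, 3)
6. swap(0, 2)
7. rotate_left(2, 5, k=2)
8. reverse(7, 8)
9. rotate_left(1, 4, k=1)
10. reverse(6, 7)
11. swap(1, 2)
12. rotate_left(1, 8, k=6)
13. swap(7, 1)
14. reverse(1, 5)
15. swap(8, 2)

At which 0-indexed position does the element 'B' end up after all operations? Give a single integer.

After 1 (swap(7, 1)): [H, I, D, B, A, G, C, F, E]
After 2 (rotate_left(5, 8, k=3)): [H, I, D, B, A, E, G, C, F]
After 3 (reverse(7, 8)): [H, I, D, B, A, E, G, F, C]
After 4 (rotate_left(1, 3, k=1)): [H, D, B, I, A, E, G, F, C]
After 5 (swap(2, 3)): [H, D, I, B, A, E, G, F, C]
After 6 (swap(0, 2)): [I, D, H, B, A, E, G, F, C]
After 7 (rotate_left(2, 5, k=2)): [I, D, A, E, H, B, G, F, C]
After 8 (reverse(7, 8)): [I, D, A, E, H, B, G, C, F]
After 9 (rotate_left(1, 4, k=1)): [I, A, E, H, D, B, G, C, F]
After 10 (reverse(6, 7)): [I, A, E, H, D, B, C, G, F]
After 11 (swap(1, 2)): [I, E, A, H, D, B, C, G, F]
After 12 (rotate_left(1, 8, k=6)): [I, G, F, E, A, H, D, B, C]
After 13 (swap(7, 1)): [I, B, F, E, A, H, D, G, C]
After 14 (reverse(1, 5)): [I, H, A, E, F, B, D, G, C]
After 15 (swap(8, 2)): [I, H, C, E, F, B, D, G, A]

Answer: 5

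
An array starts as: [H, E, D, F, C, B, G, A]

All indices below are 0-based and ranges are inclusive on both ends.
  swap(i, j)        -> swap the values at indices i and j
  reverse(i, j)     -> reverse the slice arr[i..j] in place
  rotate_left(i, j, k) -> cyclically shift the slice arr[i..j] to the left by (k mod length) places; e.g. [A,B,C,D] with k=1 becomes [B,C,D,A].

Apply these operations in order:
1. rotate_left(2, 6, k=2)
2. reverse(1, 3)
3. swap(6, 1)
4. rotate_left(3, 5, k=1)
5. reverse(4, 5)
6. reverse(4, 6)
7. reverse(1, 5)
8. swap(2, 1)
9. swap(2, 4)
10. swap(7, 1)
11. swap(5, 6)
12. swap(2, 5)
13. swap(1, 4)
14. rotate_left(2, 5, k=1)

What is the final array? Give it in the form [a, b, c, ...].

Answer: [H, D, G, A, C, E, F, B]

Derivation:
After 1 (rotate_left(2, 6, k=2)): [H, E, C, B, G, D, F, A]
After 2 (reverse(1, 3)): [H, B, C, E, G, D, F, A]
After 3 (swap(6, 1)): [H, F, C, E, G, D, B, A]
After 4 (rotate_left(3, 5, k=1)): [H, F, C, G, D, E, B, A]
After 5 (reverse(4, 5)): [H, F, C, G, E, D, B, A]
After 6 (reverse(4, 6)): [H, F, C, G, B, D, E, A]
After 7 (reverse(1, 5)): [H, D, B, G, C, F, E, A]
After 8 (swap(2, 1)): [H, B, D, G, C, F, E, A]
After 9 (swap(2, 4)): [H, B, C, G, D, F, E, A]
After 10 (swap(7, 1)): [H, A, C, G, D, F, E, B]
After 11 (swap(5, 6)): [H, A, C, G, D, E, F, B]
After 12 (swap(2, 5)): [H, A, E, G, D, C, F, B]
After 13 (swap(1, 4)): [H, D, E, G, A, C, F, B]
After 14 (rotate_left(2, 5, k=1)): [H, D, G, A, C, E, F, B]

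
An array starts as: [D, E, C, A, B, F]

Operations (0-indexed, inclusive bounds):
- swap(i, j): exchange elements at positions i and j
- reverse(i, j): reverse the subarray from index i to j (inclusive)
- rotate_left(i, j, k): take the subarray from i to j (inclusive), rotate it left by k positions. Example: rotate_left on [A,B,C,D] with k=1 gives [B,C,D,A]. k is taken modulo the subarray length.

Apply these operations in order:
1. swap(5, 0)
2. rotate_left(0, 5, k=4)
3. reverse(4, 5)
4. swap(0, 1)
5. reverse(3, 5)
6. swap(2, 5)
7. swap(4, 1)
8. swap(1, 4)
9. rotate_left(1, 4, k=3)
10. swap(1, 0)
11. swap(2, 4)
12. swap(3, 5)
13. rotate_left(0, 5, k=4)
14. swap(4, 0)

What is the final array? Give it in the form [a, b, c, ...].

Answer: [C, E, A, D, B, F]

Derivation:
After 1 (swap(5, 0)): [F, E, C, A, B, D]
After 2 (rotate_left(0, 5, k=4)): [B, D, F, E, C, A]
After 3 (reverse(4, 5)): [B, D, F, E, A, C]
After 4 (swap(0, 1)): [D, B, F, E, A, C]
After 5 (reverse(3, 5)): [D, B, F, C, A, E]
After 6 (swap(2, 5)): [D, B, E, C, A, F]
After 7 (swap(4, 1)): [D, A, E, C, B, F]
After 8 (swap(1, 4)): [D, B, E, C, A, F]
After 9 (rotate_left(1, 4, k=3)): [D, A, B, E, C, F]
After 10 (swap(1, 0)): [A, D, B, E, C, F]
After 11 (swap(2, 4)): [A, D, C, E, B, F]
After 12 (swap(3, 5)): [A, D, C, F, B, E]
After 13 (rotate_left(0, 5, k=4)): [B, E, A, D, C, F]
After 14 (swap(4, 0)): [C, E, A, D, B, F]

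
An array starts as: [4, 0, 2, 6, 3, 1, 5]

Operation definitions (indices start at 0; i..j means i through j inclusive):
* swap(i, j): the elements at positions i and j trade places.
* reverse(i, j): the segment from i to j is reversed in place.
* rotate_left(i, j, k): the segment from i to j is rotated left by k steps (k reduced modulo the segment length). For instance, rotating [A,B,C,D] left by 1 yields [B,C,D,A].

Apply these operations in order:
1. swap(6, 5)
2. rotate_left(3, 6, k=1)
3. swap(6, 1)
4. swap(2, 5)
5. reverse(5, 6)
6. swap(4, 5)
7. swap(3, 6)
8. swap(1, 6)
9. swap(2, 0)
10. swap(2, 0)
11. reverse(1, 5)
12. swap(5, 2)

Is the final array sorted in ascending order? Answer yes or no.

Answer: no

Derivation:
After 1 (swap(6, 5)): [4, 0, 2, 6, 3, 5, 1]
After 2 (rotate_left(3, 6, k=1)): [4, 0, 2, 3, 5, 1, 6]
After 3 (swap(6, 1)): [4, 6, 2, 3, 5, 1, 0]
After 4 (swap(2, 5)): [4, 6, 1, 3, 5, 2, 0]
After 5 (reverse(5, 6)): [4, 6, 1, 3, 5, 0, 2]
After 6 (swap(4, 5)): [4, 6, 1, 3, 0, 5, 2]
After 7 (swap(3, 6)): [4, 6, 1, 2, 0, 5, 3]
After 8 (swap(1, 6)): [4, 3, 1, 2, 0, 5, 6]
After 9 (swap(2, 0)): [1, 3, 4, 2, 0, 5, 6]
After 10 (swap(2, 0)): [4, 3, 1, 2, 0, 5, 6]
After 11 (reverse(1, 5)): [4, 5, 0, 2, 1, 3, 6]
After 12 (swap(5, 2)): [4, 5, 3, 2, 1, 0, 6]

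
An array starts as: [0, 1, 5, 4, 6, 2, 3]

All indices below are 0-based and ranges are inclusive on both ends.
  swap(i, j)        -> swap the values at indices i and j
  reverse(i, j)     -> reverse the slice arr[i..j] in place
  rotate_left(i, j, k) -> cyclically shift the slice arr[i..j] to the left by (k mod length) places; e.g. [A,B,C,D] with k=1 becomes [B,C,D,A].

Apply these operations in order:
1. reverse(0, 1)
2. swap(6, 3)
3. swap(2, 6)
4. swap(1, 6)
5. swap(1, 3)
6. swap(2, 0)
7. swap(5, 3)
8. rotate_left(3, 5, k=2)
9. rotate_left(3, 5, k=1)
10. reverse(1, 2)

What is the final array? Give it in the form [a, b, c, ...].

Answer: [4, 1, 3, 2, 6, 5, 0]

Derivation:
After 1 (reverse(0, 1)): [1, 0, 5, 4, 6, 2, 3]
After 2 (swap(6, 3)): [1, 0, 5, 3, 6, 2, 4]
After 3 (swap(2, 6)): [1, 0, 4, 3, 6, 2, 5]
After 4 (swap(1, 6)): [1, 5, 4, 3, 6, 2, 0]
After 5 (swap(1, 3)): [1, 3, 4, 5, 6, 2, 0]
After 6 (swap(2, 0)): [4, 3, 1, 5, 6, 2, 0]
After 7 (swap(5, 3)): [4, 3, 1, 2, 6, 5, 0]
After 8 (rotate_left(3, 5, k=2)): [4, 3, 1, 5, 2, 6, 0]
After 9 (rotate_left(3, 5, k=1)): [4, 3, 1, 2, 6, 5, 0]
After 10 (reverse(1, 2)): [4, 1, 3, 2, 6, 5, 0]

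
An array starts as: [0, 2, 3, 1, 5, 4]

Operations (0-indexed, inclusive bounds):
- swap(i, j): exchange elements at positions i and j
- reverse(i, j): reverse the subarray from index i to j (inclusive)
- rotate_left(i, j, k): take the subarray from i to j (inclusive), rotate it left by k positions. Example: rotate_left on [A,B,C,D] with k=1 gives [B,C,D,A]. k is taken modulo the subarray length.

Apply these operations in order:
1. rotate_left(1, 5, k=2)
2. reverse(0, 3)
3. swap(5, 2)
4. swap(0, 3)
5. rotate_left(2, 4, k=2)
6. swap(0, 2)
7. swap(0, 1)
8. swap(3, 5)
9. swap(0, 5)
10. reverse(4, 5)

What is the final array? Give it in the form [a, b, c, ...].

Answer: [3, 2, 0, 1, 5, 4]

Derivation:
After 1 (rotate_left(1, 5, k=2)): [0, 1, 5, 4, 2, 3]
After 2 (reverse(0, 3)): [4, 5, 1, 0, 2, 3]
After 3 (swap(5, 2)): [4, 5, 3, 0, 2, 1]
After 4 (swap(0, 3)): [0, 5, 3, 4, 2, 1]
After 5 (rotate_left(2, 4, k=2)): [0, 5, 2, 3, 4, 1]
After 6 (swap(0, 2)): [2, 5, 0, 3, 4, 1]
After 7 (swap(0, 1)): [5, 2, 0, 3, 4, 1]
After 8 (swap(3, 5)): [5, 2, 0, 1, 4, 3]
After 9 (swap(0, 5)): [3, 2, 0, 1, 4, 5]
After 10 (reverse(4, 5)): [3, 2, 0, 1, 5, 4]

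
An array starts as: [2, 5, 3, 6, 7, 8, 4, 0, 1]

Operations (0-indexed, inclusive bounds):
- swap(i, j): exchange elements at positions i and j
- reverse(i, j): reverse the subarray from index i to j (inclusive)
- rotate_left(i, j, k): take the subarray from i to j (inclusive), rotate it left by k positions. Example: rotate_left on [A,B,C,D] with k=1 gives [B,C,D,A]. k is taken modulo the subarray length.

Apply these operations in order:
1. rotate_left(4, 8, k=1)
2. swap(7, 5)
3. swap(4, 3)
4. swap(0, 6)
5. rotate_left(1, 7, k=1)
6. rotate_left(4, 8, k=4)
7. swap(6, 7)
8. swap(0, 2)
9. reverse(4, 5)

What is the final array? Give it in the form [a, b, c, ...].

After 1 (rotate_left(4, 8, k=1)): [2, 5, 3, 6, 8, 4, 0, 1, 7]
After 2 (swap(7, 5)): [2, 5, 3, 6, 8, 1, 0, 4, 7]
After 3 (swap(4, 3)): [2, 5, 3, 8, 6, 1, 0, 4, 7]
After 4 (swap(0, 6)): [0, 5, 3, 8, 6, 1, 2, 4, 7]
After 5 (rotate_left(1, 7, k=1)): [0, 3, 8, 6, 1, 2, 4, 5, 7]
After 6 (rotate_left(4, 8, k=4)): [0, 3, 8, 6, 7, 1, 2, 4, 5]
After 7 (swap(6, 7)): [0, 3, 8, 6, 7, 1, 4, 2, 5]
After 8 (swap(0, 2)): [8, 3, 0, 6, 7, 1, 4, 2, 5]
After 9 (reverse(4, 5)): [8, 3, 0, 6, 1, 7, 4, 2, 5]

Answer: [8, 3, 0, 6, 1, 7, 4, 2, 5]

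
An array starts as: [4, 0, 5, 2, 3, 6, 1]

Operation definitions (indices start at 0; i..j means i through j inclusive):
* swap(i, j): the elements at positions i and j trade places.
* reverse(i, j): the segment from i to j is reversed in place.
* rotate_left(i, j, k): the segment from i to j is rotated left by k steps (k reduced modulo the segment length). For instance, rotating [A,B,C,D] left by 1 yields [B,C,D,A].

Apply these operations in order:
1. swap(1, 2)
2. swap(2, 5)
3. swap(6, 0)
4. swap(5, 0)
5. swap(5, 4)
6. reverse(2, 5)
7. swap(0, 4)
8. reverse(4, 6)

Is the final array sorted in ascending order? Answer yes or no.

Answer: no

Derivation:
After 1 (swap(1, 2)): [4, 5, 0, 2, 3, 6, 1]
After 2 (swap(2, 5)): [4, 5, 6, 2, 3, 0, 1]
After 3 (swap(6, 0)): [1, 5, 6, 2, 3, 0, 4]
After 4 (swap(5, 0)): [0, 5, 6, 2, 3, 1, 4]
After 5 (swap(5, 4)): [0, 5, 6, 2, 1, 3, 4]
After 6 (reverse(2, 5)): [0, 5, 3, 1, 2, 6, 4]
After 7 (swap(0, 4)): [2, 5, 3, 1, 0, 6, 4]
After 8 (reverse(4, 6)): [2, 5, 3, 1, 4, 6, 0]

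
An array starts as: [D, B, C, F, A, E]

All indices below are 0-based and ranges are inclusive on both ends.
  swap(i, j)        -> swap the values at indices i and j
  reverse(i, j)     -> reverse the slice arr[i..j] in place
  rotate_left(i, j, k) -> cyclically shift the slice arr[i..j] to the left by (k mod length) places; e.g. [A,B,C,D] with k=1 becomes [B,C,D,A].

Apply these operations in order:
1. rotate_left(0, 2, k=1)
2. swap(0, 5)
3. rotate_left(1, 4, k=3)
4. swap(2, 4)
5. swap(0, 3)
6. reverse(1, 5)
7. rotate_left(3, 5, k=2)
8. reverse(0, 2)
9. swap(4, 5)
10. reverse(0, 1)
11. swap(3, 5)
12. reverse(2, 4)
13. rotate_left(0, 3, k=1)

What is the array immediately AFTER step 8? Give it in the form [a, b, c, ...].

After 1 (rotate_left(0, 2, k=1)): [B, C, D, F, A, E]
After 2 (swap(0, 5)): [E, C, D, F, A, B]
After 3 (rotate_left(1, 4, k=3)): [E, A, C, D, F, B]
After 4 (swap(2, 4)): [E, A, F, D, C, B]
After 5 (swap(0, 3)): [D, A, F, E, C, B]
After 6 (reverse(1, 5)): [D, B, C, E, F, A]
After 7 (rotate_left(3, 5, k=2)): [D, B, C, A, E, F]
After 8 (reverse(0, 2)): [C, B, D, A, E, F]

Answer: [C, B, D, A, E, F]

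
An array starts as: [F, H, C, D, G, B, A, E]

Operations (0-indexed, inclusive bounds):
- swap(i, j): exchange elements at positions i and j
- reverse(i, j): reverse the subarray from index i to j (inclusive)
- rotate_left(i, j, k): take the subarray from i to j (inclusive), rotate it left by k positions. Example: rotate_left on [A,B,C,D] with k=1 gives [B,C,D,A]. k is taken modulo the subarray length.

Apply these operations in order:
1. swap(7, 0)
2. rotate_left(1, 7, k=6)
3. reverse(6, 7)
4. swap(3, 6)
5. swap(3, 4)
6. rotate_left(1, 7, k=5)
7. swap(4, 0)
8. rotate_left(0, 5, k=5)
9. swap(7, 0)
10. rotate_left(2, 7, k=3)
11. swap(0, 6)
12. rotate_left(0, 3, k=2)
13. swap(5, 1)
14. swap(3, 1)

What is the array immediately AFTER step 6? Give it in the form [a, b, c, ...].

Answer: [E, C, B, F, H, D, A, G]

Derivation:
After 1 (swap(7, 0)): [E, H, C, D, G, B, A, F]
After 2 (rotate_left(1, 7, k=6)): [E, F, H, C, D, G, B, A]
After 3 (reverse(6, 7)): [E, F, H, C, D, G, A, B]
After 4 (swap(3, 6)): [E, F, H, A, D, G, C, B]
After 5 (swap(3, 4)): [E, F, H, D, A, G, C, B]
After 6 (rotate_left(1, 7, k=5)): [E, C, B, F, H, D, A, G]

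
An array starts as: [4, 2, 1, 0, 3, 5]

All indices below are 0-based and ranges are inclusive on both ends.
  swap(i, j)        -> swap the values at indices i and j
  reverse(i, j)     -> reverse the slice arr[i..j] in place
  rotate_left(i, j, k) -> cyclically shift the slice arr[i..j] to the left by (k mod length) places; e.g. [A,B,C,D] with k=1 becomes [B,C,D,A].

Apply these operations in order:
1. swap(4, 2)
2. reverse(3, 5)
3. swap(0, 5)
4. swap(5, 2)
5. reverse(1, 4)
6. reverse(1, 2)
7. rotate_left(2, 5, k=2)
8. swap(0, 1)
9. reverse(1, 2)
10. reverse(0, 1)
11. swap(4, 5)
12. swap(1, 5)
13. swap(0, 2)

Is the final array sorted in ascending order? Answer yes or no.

After 1 (swap(4, 2)): [4, 2, 3, 0, 1, 5]
After 2 (reverse(3, 5)): [4, 2, 3, 5, 1, 0]
After 3 (swap(0, 5)): [0, 2, 3, 5, 1, 4]
After 4 (swap(5, 2)): [0, 2, 4, 5, 1, 3]
After 5 (reverse(1, 4)): [0, 1, 5, 4, 2, 3]
After 6 (reverse(1, 2)): [0, 5, 1, 4, 2, 3]
After 7 (rotate_left(2, 5, k=2)): [0, 5, 2, 3, 1, 4]
After 8 (swap(0, 1)): [5, 0, 2, 3, 1, 4]
After 9 (reverse(1, 2)): [5, 2, 0, 3, 1, 4]
After 10 (reverse(0, 1)): [2, 5, 0, 3, 1, 4]
After 11 (swap(4, 5)): [2, 5, 0, 3, 4, 1]
After 12 (swap(1, 5)): [2, 1, 0, 3, 4, 5]
After 13 (swap(0, 2)): [0, 1, 2, 3, 4, 5]

Answer: yes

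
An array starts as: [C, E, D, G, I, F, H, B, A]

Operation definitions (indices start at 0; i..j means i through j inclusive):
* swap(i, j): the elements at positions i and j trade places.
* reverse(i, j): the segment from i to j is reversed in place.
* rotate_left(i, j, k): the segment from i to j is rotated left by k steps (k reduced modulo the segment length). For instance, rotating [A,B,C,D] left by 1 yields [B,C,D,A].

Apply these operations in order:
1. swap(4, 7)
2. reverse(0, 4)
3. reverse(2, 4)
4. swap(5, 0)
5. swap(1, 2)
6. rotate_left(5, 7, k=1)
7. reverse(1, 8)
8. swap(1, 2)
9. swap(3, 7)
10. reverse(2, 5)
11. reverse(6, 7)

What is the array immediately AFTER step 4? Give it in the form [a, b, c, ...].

Answer: [F, G, C, E, D, B, H, I, A]

Derivation:
After 1 (swap(4, 7)): [C, E, D, G, B, F, H, I, A]
After 2 (reverse(0, 4)): [B, G, D, E, C, F, H, I, A]
After 3 (reverse(2, 4)): [B, G, C, E, D, F, H, I, A]
After 4 (swap(5, 0)): [F, G, C, E, D, B, H, I, A]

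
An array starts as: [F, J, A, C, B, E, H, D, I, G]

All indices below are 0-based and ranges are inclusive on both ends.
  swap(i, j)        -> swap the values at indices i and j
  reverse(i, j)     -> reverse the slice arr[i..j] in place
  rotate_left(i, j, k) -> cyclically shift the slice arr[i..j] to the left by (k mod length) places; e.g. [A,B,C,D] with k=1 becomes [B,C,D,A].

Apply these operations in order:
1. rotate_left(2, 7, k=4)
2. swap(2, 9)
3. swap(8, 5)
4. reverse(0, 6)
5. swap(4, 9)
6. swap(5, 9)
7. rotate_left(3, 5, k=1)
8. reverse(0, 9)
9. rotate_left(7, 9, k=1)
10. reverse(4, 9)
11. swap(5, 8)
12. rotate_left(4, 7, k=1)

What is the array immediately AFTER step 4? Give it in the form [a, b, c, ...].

After 1 (rotate_left(2, 7, k=4)): [F, J, H, D, A, C, B, E, I, G]
After 2 (swap(2, 9)): [F, J, G, D, A, C, B, E, I, H]
After 3 (swap(8, 5)): [F, J, G, D, A, I, B, E, C, H]
After 4 (reverse(0, 6)): [B, I, A, D, G, J, F, E, C, H]

Answer: [B, I, A, D, G, J, F, E, C, H]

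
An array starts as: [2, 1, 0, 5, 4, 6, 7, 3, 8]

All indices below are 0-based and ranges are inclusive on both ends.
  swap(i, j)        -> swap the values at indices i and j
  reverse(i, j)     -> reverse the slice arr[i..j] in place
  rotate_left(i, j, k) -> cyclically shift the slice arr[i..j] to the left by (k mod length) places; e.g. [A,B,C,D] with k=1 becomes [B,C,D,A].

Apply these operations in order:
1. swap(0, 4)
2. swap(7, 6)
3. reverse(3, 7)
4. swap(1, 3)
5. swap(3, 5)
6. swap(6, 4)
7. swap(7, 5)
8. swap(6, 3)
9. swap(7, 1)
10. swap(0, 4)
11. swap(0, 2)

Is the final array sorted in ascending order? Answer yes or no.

After 1 (swap(0, 4)): [4, 1, 0, 5, 2, 6, 7, 3, 8]
After 2 (swap(7, 6)): [4, 1, 0, 5, 2, 6, 3, 7, 8]
After 3 (reverse(3, 7)): [4, 1, 0, 7, 3, 6, 2, 5, 8]
After 4 (swap(1, 3)): [4, 7, 0, 1, 3, 6, 2, 5, 8]
After 5 (swap(3, 5)): [4, 7, 0, 6, 3, 1, 2, 5, 8]
After 6 (swap(6, 4)): [4, 7, 0, 6, 2, 1, 3, 5, 8]
After 7 (swap(7, 5)): [4, 7, 0, 6, 2, 5, 3, 1, 8]
After 8 (swap(6, 3)): [4, 7, 0, 3, 2, 5, 6, 1, 8]
After 9 (swap(7, 1)): [4, 1, 0, 3, 2, 5, 6, 7, 8]
After 10 (swap(0, 4)): [2, 1, 0, 3, 4, 5, 6, 7, 8]
After 11 (swap(0, 2)): [0, 1, 2, 3, 4, 5, 6, 7, 8]

Answer: yes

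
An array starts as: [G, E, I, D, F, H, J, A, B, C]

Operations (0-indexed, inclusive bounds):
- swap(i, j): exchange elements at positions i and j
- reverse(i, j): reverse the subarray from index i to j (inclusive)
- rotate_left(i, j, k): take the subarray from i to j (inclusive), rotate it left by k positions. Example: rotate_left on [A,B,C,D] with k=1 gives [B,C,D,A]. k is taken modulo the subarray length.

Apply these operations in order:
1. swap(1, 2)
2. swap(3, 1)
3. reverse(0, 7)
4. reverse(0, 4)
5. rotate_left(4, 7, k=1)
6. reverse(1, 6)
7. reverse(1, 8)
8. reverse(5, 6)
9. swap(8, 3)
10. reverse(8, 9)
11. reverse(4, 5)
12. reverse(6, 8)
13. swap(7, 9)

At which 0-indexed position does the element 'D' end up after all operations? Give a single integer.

After 1 (swap(1, 2)): [G, I, E, D, F, H, J, A, B, C]
After 2 (swap(3, 1)): [G, D, E, I, F, H, J, A, B, C]
After 3 (reverse(0, 7)): [A, J, H, F, I, E, D, G, B, C]
After 4 (reverse(0, 4)): [I, F, H, J, A, E, D, G, B, C]
After 5 (rotate_left(4, 7, k=1)): [I, F, H, J, E, D, G, A, B, C]
After 6 (reverse(1, 6)): [I, G, D, E, J, H, F, A, B, C]
After 7 (reverse(1, 8)): [I, B, A, F, H, J, E, D, G, C]
After 8 (reverse(5, 6)): [I, B, A, F, H, E, J, D, G, C]
After 9 (swap(8, 3)): [I, B, A, G, H, E, J, D, F, C]
After 10 (reverse(8, 9)): [I, B, A, G, H, E, J, D, C, F]
After 11 (reverse(4, 5)): [I, B, A, G, E, H, J, D, C, F]
After 12 (reverse(6, 8)): [I, B, A, G, E, H, C, D, J, F]
After 13 (swap(7, 9)): [I, B, A, G, E, H, C, F, J, D]

Answer: 9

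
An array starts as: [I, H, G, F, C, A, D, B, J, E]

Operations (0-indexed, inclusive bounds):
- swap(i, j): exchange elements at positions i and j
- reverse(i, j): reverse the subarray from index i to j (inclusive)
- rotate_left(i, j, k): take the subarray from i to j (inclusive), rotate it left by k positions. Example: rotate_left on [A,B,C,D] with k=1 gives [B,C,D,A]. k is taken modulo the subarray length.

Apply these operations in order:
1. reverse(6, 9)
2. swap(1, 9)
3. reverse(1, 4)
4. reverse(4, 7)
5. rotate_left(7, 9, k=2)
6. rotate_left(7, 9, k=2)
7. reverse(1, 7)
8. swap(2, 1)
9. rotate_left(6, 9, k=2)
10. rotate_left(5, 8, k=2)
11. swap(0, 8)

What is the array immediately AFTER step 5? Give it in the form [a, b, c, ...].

After 1 (reverse(6, 9)): [I, H, G, F, C, A, E, J, B, D]
After 2 (swap(1, 9)): [I, D, G, F, C, A, E, J, B, H]
After 3 (reverse(1, 4)): [I, C, F, G, D, A, E, J, B, H]
After 4 (reverse(4, 7)): [I, C, F, G, J, E, A, D, B, H]
After 5 (rotate_left(7, 9, k=2)): [I, C, F, G, J, E, A, H, D, B]

Answer: [I, C, F, G, J, E, A, H, D, B]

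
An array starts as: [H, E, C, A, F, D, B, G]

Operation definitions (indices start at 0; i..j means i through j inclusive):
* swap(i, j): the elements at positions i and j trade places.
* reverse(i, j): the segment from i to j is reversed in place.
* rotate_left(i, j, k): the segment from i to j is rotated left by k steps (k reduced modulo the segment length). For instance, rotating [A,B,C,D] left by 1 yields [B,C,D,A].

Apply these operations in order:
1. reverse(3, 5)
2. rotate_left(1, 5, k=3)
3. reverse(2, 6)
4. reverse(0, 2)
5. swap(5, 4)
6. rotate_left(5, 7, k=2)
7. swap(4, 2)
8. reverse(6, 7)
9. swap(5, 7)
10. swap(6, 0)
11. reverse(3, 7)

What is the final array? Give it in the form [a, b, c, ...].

After 1 (reverse(3, 5)): [H, E, C, D, F, A, B, G]
After 2 (rotate_left(1, 5, k=3)): [H, F, A, E, C, D, B, G]
After 3 (reverse(2, 6)): [H, F, B, D, C, E, A, G]
After 4 (reverse(0, 2)): [B, F, H, D, C, E, A, G]
After 5 (swap(5, 4)): [B, F, H, D, E, C, A, G]
After 6 (rotate_left(5, 7, k=2)): [B, F, H, D, E, G, C, A]
After 7 (swap(4, 2)): [B, F, E, D, H, G, C, A]
After 8 (reverse(6, 7)): [B, F, E, D, H, G, A, C]
After 9 (swap(5, 7)): [B, F, E, D, H, C, A, G]
After 10 (swap(6, 0)): [A, F, E, D, H, C, B, G]
After 11 (reverse(3, 7)): [A, F, E, G, B, C, H, D]

Answer: [A, F, E, G, B, C, H, D]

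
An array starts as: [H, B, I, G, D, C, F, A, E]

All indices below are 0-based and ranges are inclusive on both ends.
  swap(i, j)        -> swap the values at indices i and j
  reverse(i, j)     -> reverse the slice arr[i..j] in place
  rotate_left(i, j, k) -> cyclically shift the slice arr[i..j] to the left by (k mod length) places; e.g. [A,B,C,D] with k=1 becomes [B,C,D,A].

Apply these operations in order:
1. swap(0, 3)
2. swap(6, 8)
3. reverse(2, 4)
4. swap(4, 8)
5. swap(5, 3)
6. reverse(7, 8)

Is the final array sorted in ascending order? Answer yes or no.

After 1 (swap(0, 3)): [G, B, I, H, D, C, F, A, E]
After 2 (swap(6, 8)): [G, B, I, H, D, C, E, A, F]
After 3 (reverse(2, 4)): [G, B, D, H, I, C, E, A, F]
After 4 (swap(4, 8)): [G, B, D, H, F, C, E, A, I]
After 5 (swap(5, 3)): [G, B, D, C, F, H, E, A, I]
After 6 (reverse(7, 8)): [G, B, D, C, F, H, E, I, A]

Answer: no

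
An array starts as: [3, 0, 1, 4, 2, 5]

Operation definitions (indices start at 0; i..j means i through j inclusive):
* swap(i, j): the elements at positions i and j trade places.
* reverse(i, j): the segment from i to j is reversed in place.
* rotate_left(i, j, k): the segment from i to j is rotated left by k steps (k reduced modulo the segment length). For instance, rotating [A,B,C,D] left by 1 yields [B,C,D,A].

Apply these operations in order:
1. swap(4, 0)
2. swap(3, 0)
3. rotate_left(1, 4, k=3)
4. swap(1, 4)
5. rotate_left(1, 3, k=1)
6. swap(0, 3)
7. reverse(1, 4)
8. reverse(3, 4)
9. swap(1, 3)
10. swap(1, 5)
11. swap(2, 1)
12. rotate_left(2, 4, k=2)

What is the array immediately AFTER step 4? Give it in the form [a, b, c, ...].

After 1 (swap(4, 0)): [2, 0, 1, 4, 3, 5]
After 2 (swap(3, 0)): [4, 0, 1, 2, 3, 5]
After 3 (rotate_left(1, 4, k=3)): [4, 3, 0, 1, 2, 5]
After 4 (swap(1, 4)): [4, 2, 0, 1, 3, 5]

Answer: [4, 2, 0, 1, 3, 5]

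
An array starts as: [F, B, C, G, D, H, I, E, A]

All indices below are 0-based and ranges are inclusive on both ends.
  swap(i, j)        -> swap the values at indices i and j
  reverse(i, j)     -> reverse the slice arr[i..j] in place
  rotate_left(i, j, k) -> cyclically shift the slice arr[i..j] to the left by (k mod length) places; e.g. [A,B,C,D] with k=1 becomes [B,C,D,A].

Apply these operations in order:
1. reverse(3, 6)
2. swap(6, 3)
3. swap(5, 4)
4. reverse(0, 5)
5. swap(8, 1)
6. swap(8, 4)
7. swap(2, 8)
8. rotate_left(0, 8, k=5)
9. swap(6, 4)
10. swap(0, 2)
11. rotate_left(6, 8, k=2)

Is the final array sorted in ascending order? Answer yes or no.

After 1 (reverse(3, 6)): [F, B, C, I, H, D, G, E, A]
After 2 (swap(6, 3)): [F, B, C, G, H, D, I, E, A]
After 3 (swap(5, 4)): [F, B, C, G, D, H, I, E, A]
After 4 (reverse(0, 5)): [H, D, G, C, B, F, I, E, A]
After 5 (swap(8, 1)): [H, A, G, C, B, F, I, E, D]
After 6 (swap(8, 4)): [H, A, G, C, D, F, I, E, B]
After 7 (swap(2, 8)): [H, A, B, C, D, F, I, E, G]
After 8 (rotate_left(0, 8, k=5)): [F, I, E, G, H, A, B, C, D]
After 9 (swap(6, 4)): [F, I, E, G, B, A, H, C, D]
After 10 (swap(0, 2)): [E, I, F, G, B, A, H, C, D]
After 11 (rotate_left(6, 8, k=2)): [E, I, F, G, B, A, D, H, C]

Answer: no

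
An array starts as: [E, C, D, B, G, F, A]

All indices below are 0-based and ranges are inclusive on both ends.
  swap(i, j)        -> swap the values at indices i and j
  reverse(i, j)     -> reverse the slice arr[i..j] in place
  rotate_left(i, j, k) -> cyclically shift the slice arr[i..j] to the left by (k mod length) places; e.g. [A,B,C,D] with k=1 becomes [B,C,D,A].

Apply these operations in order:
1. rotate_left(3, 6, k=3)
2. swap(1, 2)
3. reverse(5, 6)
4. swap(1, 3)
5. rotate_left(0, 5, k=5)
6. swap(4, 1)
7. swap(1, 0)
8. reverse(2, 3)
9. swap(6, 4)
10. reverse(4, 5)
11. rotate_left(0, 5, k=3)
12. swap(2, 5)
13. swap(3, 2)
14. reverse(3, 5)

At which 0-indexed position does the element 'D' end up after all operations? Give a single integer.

After 1 (rotate_left(3, 6, k=3)): [E, C, D, A, B, G, F]
After 2 (swap(1, 2)): [E, D, C, A, B, G, F]
After 3 (reverse(5, 6)): [E, D, C, A, B, F, G]
After 4 (swap(1, 3)): [E, A, C, D, B, F, G]
After 5 (rotate_left(0, 5, k=5)): [F, E, A, C, D, B, G]
After 6 (swap(4, 1)): [F, D, A, C, E, B, G]
After 7 (swap(1, 0)): [D, F, A, C, E, B, G]
After 8 (reverse(2, 3)): [D, F, C, A, E, B, G]
After 9 (swap(6, 4)): [D, F, C, A, G, B, E]
After 10 (reverse(4, 5)): [D, F, C, A, B, G, E]
After 11 (rotate_left(0, 5, k=3)): [A, B, G, D, F, C, E]
After 12 (swap(2, 5)): [A, B, C, D, F, G, E]
After 13 (swap(3, 2)): [A, B, D, C, F, G, E]
After 14 (reverse(3, 5)): [A, B, D, G, F, C, E]

Answer: 2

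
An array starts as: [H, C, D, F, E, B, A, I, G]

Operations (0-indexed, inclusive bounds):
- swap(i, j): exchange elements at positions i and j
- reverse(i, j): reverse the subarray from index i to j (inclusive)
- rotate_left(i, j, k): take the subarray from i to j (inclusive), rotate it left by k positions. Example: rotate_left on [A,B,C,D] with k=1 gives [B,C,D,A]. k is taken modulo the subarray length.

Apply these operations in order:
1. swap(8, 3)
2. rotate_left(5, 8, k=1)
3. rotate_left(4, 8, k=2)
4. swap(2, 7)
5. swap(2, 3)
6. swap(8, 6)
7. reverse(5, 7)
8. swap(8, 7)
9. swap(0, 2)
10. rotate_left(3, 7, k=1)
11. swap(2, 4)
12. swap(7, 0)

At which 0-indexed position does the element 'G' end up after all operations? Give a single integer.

After 1 (swap(8, 3)): [H, C, D, G, E, B, A, I, F]
After 2 (rotate_left(5, 8, k=1)): [H, C, D, G, E, A, I, F, B]
After 3 (rotate_left(4, 8, k=2)): [H, C, D, G, I, F, B, E, A]
After 4 (swap(2, 7)): [H, C, E, G, I, F, B, D, A]
After 5 (swap(2, 3)): [H, C, G, E, I, F, B, D, A]
After 6 (swap(8, 6)): [H, C, G, E, I, F, A, D, B]
After 7 (reverse(5, 7)): [H, C, G, E, I, D, A, F, B]
After 8 (swap(8, 7)): [H, C, G, E, I, D, A, B, F]
After 9 (swap(0, 2)): [G, C, H, E, I, D, A, B, F]
After 10 (rotate_left(3, 7, k=1)): [G, C, H, I, D, A, B, E, F]
After 11 (swap(2, 4)): [G, C, D, I, H, A, B, E, F]
After 12 (swap(7, 0)): [E, C, D, I, H, A, B, G, F]

Answer: 7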